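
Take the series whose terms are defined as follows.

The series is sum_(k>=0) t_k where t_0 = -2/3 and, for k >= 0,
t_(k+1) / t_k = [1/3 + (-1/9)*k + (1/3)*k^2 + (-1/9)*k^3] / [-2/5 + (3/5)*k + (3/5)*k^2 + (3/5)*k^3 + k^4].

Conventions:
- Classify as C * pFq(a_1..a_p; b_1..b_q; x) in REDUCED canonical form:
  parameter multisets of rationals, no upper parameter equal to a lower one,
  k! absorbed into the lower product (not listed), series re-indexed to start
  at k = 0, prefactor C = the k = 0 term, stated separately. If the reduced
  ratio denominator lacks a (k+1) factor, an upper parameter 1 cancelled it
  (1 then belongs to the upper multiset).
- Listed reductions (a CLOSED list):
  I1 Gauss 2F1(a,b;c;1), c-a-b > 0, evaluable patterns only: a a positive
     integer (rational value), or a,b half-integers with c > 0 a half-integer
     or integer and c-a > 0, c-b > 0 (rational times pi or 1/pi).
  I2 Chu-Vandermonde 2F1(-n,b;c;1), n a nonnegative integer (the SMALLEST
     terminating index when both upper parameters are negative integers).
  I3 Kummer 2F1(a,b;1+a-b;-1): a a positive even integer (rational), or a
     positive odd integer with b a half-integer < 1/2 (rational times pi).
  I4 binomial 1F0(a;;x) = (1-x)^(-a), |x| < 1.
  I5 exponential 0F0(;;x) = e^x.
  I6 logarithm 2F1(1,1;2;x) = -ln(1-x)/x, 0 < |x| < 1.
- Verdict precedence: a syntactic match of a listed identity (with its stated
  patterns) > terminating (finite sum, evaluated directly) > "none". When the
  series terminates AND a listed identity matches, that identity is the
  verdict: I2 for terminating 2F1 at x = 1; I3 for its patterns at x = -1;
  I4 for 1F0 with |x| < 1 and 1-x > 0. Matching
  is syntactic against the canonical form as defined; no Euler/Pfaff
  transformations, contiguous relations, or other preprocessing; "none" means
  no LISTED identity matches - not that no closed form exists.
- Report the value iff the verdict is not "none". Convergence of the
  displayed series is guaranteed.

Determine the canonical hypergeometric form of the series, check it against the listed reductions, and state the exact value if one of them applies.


At argument -1/9: a 1F1 with upper {-3}, lower {-2/5}, scaled by C = -2/3. Verdict: terminating. With -3 upstairs the series is a 4-term polynomial sum; evaluated term by term. Hence: -307/52488.

The tell: t_0 being -2/3, cancel k^2 + 1 from the displayed ratio first; then prefactor -2/3.
Adjacent-term ratio: r(k) = (-1/9) * (k-3) / [(k-2/5) (k+1)] - rational in k, leading ratio (-1/9); with t_0 = -2/3, classification follows.


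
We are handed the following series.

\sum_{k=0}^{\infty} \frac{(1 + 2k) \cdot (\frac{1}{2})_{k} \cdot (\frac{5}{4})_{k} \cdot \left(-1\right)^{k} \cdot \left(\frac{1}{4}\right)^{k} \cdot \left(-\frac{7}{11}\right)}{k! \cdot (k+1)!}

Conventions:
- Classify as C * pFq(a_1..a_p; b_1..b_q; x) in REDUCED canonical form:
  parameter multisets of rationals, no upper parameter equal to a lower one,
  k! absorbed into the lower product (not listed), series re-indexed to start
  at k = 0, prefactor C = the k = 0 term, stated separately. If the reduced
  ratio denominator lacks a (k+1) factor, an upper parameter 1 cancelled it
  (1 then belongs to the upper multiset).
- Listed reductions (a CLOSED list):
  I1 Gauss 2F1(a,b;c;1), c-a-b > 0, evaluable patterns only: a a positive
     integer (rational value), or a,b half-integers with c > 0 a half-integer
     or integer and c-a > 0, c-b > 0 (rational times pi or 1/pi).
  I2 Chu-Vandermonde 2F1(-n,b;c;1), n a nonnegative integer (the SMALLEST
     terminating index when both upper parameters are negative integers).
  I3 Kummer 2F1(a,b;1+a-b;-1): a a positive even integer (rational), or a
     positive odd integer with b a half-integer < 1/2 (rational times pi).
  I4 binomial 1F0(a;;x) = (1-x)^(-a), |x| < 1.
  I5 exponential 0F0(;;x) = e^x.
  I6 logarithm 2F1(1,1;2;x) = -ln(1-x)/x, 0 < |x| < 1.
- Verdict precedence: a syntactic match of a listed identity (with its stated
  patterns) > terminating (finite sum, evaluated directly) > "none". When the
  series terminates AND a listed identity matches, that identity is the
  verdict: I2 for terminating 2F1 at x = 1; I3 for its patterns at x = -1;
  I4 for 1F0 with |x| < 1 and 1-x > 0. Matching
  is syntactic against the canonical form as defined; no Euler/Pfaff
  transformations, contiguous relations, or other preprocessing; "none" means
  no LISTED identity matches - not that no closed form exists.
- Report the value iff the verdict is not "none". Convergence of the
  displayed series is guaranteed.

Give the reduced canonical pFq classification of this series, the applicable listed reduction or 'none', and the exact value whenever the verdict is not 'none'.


This is -\frac{7}{11} * 2F1(\frac{5}{4}, \frac{3}{2}; 2; -\frac{1}{4}) in reduced canonical form. Verdict: none. Every listed pattern misses the 2F1 form at -\frac{1}{4}, upper {\frac{5}{4}, \frac{3}{2}}.

Structural cue: from the first term -\frac{7}{11}: the denominator's factorial ratio (C = -7/11, x = -1/4) is a lower Pochhammer.
Adjacent-term ratio: r(k) = -\frac{1}{4} * (k+\frac{5}{4}) (k+\frac{3}{2}) / [(k+2) (k+1)] - rational in k. x = -\frac{1}{4}; t_0 = -\frac{7}{11}; negate the roots.


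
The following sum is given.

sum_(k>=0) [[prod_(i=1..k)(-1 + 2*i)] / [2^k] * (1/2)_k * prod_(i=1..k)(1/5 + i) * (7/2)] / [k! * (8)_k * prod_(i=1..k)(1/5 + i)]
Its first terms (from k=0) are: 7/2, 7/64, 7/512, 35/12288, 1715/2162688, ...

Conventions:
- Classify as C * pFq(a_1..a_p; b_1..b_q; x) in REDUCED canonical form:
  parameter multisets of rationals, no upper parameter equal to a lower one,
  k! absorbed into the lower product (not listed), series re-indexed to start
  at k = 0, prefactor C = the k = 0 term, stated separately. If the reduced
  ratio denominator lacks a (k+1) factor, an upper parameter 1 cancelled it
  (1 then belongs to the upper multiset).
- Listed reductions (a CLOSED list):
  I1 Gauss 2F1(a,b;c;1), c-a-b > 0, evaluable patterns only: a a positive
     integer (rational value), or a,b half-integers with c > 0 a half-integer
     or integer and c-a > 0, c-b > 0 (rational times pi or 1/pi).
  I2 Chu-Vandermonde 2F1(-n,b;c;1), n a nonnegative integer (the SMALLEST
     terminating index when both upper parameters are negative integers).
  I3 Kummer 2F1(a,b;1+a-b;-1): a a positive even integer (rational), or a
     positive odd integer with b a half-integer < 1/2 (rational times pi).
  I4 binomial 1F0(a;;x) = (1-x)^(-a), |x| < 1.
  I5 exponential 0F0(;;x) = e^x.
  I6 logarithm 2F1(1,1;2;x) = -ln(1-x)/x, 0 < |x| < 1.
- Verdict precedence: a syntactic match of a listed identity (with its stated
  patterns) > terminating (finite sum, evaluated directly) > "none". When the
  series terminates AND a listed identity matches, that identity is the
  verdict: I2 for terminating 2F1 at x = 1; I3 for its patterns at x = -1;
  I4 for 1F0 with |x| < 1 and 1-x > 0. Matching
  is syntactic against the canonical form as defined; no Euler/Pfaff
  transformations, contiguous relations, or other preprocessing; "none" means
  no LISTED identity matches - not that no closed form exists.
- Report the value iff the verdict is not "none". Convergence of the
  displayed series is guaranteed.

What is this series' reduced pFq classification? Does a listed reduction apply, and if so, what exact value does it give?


First insight: with t_0 = 7/2, the odd product 1*3*...*(2k-1) (C = 7/2, x = 1) is 2^k (1/2)_k.
Ratio: r(k) = 1 * (k+1/2) (k+1/2) / [(k+8) (k+1)] - rational in k. x = 1; t_0 = 7/2; negate the roots.

Prefactor 7/2, argument 1: 2F1 with upper {1/2, 1/2} over lower {8}. Verdict: this is Gauss's theorem I1 (half-integer case) (x = 1; upper {1/2, 1/2} half-integers, c = 8 in the evaluable pattern). Value: (2097152/184041) / pi.


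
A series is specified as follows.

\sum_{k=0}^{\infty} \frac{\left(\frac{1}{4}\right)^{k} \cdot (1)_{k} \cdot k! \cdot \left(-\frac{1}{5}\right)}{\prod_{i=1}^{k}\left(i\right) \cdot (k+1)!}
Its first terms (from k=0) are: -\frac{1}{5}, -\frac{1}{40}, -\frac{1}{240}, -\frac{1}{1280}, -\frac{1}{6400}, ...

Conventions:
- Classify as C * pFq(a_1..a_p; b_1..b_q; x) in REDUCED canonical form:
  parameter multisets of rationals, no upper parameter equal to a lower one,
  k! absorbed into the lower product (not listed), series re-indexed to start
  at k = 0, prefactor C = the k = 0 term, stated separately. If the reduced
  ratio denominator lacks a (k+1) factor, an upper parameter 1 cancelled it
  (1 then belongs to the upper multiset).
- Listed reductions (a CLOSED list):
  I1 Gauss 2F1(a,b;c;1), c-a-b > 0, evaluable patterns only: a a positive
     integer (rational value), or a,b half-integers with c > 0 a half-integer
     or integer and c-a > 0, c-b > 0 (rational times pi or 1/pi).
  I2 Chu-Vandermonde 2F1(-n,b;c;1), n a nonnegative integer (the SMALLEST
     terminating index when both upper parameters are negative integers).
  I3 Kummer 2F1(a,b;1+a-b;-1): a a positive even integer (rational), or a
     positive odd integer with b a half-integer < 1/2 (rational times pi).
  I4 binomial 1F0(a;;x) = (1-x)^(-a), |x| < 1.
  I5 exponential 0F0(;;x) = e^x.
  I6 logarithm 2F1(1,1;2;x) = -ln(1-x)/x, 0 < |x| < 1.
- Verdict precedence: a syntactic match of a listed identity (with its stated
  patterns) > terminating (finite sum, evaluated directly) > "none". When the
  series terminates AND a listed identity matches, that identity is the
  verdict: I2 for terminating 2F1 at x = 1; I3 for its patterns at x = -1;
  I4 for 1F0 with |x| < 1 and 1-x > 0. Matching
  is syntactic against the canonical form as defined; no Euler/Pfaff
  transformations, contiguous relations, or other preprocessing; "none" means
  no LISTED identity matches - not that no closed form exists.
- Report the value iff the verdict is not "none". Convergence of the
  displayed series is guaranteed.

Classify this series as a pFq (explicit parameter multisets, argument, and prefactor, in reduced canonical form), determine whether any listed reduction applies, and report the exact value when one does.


With C = -\frac{1}{5}: the canonical form is 2F1(1, 1; 2; \frac{1}{4}). Verdict: the I6 logarithm reduction matches (the logarithm: parameters (1,1;2), x = \frac{1}{4}). Its exact value is \frac{4}{5} \cdot \ln\left(\frac{3}{4}\right).

The tell: with t_0 = -\frac{1}{5}, the product of the first k integers (prefactor -1/5) is k!.
Step ratio: r(k) = \frac{1}{4} * (k+1) (k+1) / [(k+2) (k+1)] - rational in k. x = \frac{1}{4}; t_0 = -\frac{1}{5}; negate the roots.


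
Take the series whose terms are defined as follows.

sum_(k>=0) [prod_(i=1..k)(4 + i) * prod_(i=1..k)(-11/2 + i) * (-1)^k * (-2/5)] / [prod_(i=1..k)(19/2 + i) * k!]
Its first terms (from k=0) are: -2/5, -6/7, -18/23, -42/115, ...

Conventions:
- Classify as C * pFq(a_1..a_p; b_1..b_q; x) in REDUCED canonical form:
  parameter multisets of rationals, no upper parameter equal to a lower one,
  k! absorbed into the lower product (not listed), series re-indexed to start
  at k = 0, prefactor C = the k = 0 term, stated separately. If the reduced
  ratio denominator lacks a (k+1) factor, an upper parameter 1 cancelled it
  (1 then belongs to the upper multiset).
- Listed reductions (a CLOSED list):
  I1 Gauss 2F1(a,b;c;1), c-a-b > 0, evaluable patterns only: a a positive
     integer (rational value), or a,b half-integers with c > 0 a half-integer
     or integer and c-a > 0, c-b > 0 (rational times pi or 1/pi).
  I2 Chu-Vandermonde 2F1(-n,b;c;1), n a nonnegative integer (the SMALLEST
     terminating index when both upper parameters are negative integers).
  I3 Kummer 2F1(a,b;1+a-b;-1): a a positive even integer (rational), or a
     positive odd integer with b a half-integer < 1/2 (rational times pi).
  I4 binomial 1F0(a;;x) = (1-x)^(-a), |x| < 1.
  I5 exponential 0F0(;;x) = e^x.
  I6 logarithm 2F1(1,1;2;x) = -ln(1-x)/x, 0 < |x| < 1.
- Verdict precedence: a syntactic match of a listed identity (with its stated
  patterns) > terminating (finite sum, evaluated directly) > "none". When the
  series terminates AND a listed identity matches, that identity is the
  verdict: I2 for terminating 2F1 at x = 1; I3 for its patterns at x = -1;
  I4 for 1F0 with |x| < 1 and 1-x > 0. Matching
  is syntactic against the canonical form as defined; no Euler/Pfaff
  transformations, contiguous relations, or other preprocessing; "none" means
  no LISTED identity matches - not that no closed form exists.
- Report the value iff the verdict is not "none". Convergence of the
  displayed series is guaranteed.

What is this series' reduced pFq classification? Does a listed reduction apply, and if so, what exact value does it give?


Prefactor -2/5, argument -1: 2F1 with upper {-9/2, 5} over lower {21/2}. Verdict at x = -1: Kummer (I3) matches (x = -1; c = 21/2 equals 1+a-b for upper {-9/2, 5}: listed pattern). Exact value: (-415701/524288) * pi.

The tell: t_0 = -2/5 here, and the lower running product (C = -2/5) is a rising factorial.
Term ratio: r(k) = (-1) * (k-9/2) (k+5) / [(k+21/2) (k+1)] - poly over poly, x = (-1) from leading terms; C = -2/5 at k = 0.


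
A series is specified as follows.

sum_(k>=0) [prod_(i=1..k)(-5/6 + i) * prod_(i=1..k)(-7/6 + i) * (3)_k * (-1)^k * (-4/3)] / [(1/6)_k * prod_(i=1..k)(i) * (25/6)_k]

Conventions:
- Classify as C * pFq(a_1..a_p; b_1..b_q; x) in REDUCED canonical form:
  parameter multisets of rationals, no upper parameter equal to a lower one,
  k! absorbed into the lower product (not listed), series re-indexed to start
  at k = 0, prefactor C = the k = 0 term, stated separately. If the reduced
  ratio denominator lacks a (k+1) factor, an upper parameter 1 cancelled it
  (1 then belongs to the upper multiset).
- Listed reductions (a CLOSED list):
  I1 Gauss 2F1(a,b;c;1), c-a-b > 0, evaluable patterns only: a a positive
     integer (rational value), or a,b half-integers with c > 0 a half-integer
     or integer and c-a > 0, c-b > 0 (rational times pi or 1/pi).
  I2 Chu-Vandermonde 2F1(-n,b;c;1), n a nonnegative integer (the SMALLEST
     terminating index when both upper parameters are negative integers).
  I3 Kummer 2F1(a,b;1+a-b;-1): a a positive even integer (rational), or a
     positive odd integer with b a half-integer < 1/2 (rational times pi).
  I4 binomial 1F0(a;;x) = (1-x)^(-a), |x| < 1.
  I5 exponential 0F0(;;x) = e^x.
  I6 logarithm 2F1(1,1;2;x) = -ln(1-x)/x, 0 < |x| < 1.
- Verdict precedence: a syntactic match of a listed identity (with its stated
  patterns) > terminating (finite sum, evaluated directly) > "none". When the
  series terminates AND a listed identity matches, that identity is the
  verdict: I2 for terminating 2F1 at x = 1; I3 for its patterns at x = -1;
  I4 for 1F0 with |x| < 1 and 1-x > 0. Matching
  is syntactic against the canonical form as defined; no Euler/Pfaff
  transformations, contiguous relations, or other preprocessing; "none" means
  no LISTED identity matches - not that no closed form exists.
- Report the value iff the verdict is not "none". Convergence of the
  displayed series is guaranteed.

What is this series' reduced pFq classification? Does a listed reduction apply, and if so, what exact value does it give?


This is -4/3 * 2F1(-1/6, 3; 25/6; -1) in reduced canonical form. Verdict: none (x = -1): each listed identity misses the multisets {-1/6, 3} ; {25/6}.

Key step: from the first term -4/3: the running product (prefactor -4/3) telescopes to a rising factorial.
Ratio: r(k) = (-1) * (k-1/6) (k+3) / [(k+25/6) (k+1)] - rational; roots negated = parameters, x = (-1), C = -4/3.


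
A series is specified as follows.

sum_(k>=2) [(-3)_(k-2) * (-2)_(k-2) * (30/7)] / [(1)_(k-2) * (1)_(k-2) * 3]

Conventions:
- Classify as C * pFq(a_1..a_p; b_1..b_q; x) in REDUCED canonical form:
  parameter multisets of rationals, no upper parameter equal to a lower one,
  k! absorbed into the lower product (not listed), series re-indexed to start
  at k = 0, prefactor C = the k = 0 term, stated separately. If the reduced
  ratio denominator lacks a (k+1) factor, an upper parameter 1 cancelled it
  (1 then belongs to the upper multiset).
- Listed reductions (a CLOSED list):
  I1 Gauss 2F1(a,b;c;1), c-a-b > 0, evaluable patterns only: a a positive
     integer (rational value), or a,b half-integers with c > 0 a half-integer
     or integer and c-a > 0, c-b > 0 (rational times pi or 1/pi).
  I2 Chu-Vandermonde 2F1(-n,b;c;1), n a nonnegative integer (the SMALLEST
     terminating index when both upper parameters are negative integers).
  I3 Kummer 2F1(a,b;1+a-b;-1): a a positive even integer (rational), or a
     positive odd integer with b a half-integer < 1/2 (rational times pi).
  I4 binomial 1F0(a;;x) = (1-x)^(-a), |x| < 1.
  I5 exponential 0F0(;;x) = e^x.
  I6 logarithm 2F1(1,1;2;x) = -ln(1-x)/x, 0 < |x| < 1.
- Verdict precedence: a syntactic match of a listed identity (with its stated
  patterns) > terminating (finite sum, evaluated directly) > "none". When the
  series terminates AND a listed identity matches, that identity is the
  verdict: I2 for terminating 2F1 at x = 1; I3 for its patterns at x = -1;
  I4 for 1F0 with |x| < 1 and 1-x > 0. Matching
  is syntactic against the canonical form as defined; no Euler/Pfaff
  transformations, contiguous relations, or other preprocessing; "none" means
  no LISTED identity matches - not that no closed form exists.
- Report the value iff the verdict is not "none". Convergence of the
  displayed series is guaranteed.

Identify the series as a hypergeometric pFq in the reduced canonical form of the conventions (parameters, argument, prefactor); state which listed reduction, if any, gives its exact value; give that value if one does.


Structural cue: t_0 = 10/7 here, and the constant factors (prefactor 10/7) combine into one prefactor.
Adjacent-term ratio: r(k) = 1 * (k-3) (k-2) / [(k+1) (k+1)] - poly over poly, x = 1 from leading terms; C = 10/7 at k = 0.

x = 1 here; the reduced form reads 2F1, upper {-3, -2}, lower {1}, C = 10/7. Verdict (x = 1): Vandermonde's identity (I2) applies (terminating 2F1 at x = 1 with n = 2, b = -3, c = 1). Exact value: 100/7.


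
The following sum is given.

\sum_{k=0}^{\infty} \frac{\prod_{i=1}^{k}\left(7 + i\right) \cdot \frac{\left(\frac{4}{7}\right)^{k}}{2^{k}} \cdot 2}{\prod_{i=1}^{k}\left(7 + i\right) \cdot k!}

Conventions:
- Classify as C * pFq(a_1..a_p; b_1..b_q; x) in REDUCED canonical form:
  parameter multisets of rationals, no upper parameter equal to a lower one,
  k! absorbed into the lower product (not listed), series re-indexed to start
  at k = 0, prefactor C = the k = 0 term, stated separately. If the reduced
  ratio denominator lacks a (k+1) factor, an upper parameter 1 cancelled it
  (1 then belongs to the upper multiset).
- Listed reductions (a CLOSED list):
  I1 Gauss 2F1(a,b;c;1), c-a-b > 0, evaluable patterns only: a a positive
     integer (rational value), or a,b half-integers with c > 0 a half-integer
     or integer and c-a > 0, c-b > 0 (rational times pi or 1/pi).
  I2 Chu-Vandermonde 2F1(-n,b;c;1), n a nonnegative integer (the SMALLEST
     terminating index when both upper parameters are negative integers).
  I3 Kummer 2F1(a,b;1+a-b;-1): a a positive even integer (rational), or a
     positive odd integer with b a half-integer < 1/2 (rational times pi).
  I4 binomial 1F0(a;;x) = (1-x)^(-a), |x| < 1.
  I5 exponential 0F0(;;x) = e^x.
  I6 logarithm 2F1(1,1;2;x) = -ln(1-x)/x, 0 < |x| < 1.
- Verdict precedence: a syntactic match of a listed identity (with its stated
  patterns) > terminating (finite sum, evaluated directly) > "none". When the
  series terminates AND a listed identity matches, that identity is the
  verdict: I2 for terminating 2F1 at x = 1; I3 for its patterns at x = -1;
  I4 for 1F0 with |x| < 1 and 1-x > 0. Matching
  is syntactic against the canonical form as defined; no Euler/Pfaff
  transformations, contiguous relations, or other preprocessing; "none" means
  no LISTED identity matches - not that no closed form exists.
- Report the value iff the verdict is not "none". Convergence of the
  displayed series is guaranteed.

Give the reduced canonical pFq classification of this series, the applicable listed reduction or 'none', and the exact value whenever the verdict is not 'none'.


Canonical form: C = 2 times 0F0 with upper {-}, lower {-}, x = \frac{2}{7}. Verdict: the exponential series (I5) matches (the 0F0 exponential series at x = \frac{2}{7}). Exact value: 2 \cdot e^{\frac{2}{7}}.

Key observation: t_0 being 2, the two k-th powers (C = 2) combine into one argument.
Ratio: r(k) = \frac{2}{7} * 1 / [(k+1)] - rational; roots negated = parameters, x = \frac{2}{7}, C = 2.


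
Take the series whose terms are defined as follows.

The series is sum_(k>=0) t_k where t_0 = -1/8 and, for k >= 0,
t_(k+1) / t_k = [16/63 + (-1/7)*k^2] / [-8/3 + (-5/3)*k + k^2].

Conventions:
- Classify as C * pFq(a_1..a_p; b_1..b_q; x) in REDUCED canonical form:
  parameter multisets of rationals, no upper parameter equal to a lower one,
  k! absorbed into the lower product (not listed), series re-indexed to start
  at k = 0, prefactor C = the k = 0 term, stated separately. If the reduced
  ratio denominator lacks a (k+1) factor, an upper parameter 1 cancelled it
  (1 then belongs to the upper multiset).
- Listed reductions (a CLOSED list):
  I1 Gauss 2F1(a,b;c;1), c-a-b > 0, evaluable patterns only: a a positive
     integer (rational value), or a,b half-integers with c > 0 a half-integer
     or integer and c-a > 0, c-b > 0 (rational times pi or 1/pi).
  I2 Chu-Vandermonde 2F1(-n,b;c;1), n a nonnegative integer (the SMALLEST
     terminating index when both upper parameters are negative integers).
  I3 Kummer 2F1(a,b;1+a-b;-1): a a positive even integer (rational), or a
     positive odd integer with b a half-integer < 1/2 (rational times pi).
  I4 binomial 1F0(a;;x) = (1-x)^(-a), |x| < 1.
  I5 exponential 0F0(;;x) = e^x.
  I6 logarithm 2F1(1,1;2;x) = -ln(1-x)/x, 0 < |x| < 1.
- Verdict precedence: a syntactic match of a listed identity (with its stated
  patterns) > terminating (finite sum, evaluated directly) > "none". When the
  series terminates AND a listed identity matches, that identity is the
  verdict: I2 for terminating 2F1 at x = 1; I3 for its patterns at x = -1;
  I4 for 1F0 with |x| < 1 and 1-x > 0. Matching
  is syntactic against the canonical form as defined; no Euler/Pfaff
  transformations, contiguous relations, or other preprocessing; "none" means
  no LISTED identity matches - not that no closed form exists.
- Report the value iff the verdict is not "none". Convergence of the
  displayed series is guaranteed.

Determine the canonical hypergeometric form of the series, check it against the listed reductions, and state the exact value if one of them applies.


The series (x = -1/7) is 2F1: upper {-4/3, 4/3}, lower {-8/3}, prefactor -1/8. Verdict: none. Every listed pattern misses the 2F1 form at -1/7, upper {-4/3, 4/3}.

Structural cue: with t_0 = -1/8, factor the ratio over Q (C = -1/8, x = -1/7): negated roots = parameters.
Adjacent-term ratio: r(k) = (-1/7) * (k-4/3) (k+4/3) / [(k-8/3) (k+1)] - rational in k, leading ratio (-1/7); with t_0 = -1/8, classification follows.


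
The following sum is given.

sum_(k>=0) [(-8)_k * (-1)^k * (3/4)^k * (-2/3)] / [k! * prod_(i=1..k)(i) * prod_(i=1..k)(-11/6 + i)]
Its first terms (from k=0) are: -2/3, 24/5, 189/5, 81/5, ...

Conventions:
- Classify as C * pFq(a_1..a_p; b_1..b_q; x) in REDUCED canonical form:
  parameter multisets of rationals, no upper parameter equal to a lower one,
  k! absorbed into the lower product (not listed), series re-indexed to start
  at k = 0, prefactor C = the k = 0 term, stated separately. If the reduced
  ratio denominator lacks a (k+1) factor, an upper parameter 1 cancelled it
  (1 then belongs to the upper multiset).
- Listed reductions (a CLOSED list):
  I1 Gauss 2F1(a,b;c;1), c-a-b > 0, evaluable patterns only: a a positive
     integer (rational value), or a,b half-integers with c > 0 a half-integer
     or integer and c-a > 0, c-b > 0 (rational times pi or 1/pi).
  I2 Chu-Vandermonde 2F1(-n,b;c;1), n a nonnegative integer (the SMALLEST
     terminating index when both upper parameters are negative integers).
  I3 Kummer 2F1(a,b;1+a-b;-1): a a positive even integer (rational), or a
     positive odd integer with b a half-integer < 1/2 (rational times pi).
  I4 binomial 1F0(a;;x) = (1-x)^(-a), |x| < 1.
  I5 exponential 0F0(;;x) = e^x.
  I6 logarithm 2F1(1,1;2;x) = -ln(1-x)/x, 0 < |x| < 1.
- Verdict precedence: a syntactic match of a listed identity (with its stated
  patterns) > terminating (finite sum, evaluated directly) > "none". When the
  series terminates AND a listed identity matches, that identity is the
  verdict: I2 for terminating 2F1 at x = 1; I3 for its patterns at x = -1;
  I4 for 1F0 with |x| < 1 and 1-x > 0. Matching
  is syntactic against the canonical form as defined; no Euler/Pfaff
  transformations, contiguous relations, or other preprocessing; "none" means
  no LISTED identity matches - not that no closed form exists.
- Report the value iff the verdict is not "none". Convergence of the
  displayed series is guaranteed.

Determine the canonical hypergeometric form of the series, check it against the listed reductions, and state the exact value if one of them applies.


Classification (C = -2/3): 1F2 with upper {-8}, lower {-5/6, 1}, argument x = -3/4. Verdict: terminating. With -8 upstairs the series is a 9-term polynomial sum; evaluated term by term. Sum: 25567580997239161/426459371520000.

The tell: from the first term -2/3: the (-1)^k factor (C = -2/3) folds into the argument's sign.
Ratio: r(k) = (-3/4) * (k-8) / [(k-5/6) (k+1) (k+1)] ; factor over Q: parameters, x = (-3/4), and C = -2/3.


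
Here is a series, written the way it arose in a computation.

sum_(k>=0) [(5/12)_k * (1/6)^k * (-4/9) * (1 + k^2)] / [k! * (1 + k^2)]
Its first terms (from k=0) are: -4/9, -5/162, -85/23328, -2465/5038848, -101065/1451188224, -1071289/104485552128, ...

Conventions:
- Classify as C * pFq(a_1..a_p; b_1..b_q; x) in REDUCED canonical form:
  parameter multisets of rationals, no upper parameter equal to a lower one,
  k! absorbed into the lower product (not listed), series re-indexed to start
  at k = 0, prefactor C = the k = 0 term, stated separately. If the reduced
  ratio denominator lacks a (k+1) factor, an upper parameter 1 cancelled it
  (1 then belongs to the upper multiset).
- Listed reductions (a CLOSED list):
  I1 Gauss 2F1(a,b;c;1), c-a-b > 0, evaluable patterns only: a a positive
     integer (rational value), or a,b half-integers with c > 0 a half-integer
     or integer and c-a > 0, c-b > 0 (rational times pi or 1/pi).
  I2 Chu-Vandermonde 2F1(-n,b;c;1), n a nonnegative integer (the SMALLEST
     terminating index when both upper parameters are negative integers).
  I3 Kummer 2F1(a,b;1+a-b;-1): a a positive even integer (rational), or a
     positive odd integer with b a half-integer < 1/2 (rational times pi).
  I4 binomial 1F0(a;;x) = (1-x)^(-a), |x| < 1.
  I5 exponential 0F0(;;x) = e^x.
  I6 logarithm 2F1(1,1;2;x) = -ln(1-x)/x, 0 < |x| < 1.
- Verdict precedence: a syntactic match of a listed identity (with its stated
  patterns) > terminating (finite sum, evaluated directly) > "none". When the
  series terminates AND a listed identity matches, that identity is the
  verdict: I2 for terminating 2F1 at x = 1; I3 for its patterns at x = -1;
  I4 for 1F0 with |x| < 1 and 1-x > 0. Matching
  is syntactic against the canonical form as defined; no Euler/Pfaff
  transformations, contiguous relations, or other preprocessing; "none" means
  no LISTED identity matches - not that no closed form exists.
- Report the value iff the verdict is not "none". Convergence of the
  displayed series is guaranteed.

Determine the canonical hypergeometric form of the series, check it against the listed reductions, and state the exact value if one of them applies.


At argument 1/6: a 1F0 with upper {5/12}, lower {-}, scaled by C = -4/9. Verdict: the binomial series (I4) fires (the 1F0 binomial series: exponent -5/12, x = 1/6). Hence: (-4/9) * (5/6)^(-5/12).

First insight: with t_0 = -4/9, striking the common factor k^2 + 1 reduces the term (prefactor -4/9).
Adjacent-term ratio: r(k) = (1/6) * (k+5/12) / [(k+1)] - poly over poly, x = (1/6) from leading terms; C = -4/9 at k = 0.


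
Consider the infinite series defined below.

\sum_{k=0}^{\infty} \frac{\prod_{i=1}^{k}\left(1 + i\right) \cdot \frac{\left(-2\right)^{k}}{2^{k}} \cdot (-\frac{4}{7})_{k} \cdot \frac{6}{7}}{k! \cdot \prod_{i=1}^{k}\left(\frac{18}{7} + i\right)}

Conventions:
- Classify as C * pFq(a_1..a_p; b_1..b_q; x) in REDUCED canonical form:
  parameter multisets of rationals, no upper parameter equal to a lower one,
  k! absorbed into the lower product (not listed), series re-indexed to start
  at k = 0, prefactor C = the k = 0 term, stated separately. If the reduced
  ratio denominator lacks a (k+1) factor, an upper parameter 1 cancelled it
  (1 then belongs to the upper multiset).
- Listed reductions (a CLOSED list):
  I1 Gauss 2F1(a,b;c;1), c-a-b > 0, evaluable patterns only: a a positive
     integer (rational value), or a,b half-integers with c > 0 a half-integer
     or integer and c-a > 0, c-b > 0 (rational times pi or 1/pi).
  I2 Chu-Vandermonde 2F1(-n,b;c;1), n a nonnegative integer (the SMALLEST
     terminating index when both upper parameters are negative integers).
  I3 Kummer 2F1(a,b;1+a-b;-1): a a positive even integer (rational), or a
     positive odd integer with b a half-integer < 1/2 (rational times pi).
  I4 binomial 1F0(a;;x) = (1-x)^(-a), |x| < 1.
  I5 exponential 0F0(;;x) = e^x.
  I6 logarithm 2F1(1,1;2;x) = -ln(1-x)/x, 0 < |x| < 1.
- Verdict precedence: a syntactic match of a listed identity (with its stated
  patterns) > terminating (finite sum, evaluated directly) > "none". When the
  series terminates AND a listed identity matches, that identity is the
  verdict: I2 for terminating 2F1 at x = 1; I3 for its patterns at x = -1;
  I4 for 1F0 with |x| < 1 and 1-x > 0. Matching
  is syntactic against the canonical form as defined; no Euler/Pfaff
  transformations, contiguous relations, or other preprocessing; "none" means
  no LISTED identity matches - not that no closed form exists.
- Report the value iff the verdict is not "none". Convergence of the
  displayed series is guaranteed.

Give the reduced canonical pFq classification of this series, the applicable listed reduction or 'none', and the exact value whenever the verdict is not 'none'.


With C = \frac{6}{7}: the canonical form is 2F1(-\frac{4}{7}, 2; \frac{25}{7}; -1). Verdict: Kummer (I3) applies (x = -1; c = \frac{25}{7} equals 1+a-b for upper {-\frac{4}{7}, 2}: listed pattern). Its exact value is \frac{54}{49}.

Key step: from the first term \frac{6}{7}: the running product (C = 6/7, x = -1) telescopes to a rising factorial.
Step ratio: r(k) = -1 * (k-\frac{4}{7}) (k+2) / [(k+\frac{25}{7}) (k+1)] - rational in k. x = -1; t_0 = \frac{6}{7}; negate the roots.


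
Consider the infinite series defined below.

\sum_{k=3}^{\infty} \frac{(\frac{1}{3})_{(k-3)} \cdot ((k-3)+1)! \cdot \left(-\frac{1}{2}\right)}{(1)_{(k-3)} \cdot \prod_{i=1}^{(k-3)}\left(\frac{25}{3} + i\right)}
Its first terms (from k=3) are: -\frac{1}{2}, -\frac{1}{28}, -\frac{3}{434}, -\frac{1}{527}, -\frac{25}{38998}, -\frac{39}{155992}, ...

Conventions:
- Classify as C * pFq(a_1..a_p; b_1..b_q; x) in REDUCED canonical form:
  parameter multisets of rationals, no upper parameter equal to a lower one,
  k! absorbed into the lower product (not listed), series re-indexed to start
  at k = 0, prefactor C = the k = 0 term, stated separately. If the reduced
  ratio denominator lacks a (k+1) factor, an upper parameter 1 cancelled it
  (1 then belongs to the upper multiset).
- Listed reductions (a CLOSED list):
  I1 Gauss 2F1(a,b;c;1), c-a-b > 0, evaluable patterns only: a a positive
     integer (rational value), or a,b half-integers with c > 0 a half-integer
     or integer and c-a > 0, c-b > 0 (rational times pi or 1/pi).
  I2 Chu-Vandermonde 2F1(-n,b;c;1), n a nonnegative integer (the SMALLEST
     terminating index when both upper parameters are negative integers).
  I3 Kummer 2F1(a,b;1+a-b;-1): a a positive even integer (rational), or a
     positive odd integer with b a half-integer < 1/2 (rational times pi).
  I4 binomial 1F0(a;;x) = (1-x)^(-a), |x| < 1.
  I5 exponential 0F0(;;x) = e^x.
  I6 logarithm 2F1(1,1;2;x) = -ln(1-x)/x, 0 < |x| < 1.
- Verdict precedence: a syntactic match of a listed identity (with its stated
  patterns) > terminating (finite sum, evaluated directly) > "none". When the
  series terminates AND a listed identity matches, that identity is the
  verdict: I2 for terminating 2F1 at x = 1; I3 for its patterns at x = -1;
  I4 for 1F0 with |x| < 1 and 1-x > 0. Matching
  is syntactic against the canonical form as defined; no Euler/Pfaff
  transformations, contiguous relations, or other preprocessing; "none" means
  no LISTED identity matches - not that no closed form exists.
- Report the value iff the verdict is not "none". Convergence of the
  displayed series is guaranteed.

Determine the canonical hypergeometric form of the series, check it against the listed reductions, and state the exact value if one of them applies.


x = 1 here; the reduced form reads 2F1, upper {\frac{1}{3}, 2}, lower {\frac{28}{3}}, C = -\frac{1}{2}. Verdict: Gauss's theorem (I1) applies (x = 1: the Gamma ratio telescopes since c-a-b = 7 > 0 and a = 2 in Z>0). Its exact value is -\frac{275}{504}.

Key step: with t_0 = -\frac{1}{2}, the factorial ratio (C = -1/2) (k+a-1)!/(a-1)! is a rising factorial (a)_k.
Adjacent-term ratio: r(k) = 1 * (k+\frac{1}{3}) (k+2) / [(k+\frac{28}{3}) (k+1)] - rational in k, leading ratio 1; with t_0 = -\frac{1}{2}, classification follows.


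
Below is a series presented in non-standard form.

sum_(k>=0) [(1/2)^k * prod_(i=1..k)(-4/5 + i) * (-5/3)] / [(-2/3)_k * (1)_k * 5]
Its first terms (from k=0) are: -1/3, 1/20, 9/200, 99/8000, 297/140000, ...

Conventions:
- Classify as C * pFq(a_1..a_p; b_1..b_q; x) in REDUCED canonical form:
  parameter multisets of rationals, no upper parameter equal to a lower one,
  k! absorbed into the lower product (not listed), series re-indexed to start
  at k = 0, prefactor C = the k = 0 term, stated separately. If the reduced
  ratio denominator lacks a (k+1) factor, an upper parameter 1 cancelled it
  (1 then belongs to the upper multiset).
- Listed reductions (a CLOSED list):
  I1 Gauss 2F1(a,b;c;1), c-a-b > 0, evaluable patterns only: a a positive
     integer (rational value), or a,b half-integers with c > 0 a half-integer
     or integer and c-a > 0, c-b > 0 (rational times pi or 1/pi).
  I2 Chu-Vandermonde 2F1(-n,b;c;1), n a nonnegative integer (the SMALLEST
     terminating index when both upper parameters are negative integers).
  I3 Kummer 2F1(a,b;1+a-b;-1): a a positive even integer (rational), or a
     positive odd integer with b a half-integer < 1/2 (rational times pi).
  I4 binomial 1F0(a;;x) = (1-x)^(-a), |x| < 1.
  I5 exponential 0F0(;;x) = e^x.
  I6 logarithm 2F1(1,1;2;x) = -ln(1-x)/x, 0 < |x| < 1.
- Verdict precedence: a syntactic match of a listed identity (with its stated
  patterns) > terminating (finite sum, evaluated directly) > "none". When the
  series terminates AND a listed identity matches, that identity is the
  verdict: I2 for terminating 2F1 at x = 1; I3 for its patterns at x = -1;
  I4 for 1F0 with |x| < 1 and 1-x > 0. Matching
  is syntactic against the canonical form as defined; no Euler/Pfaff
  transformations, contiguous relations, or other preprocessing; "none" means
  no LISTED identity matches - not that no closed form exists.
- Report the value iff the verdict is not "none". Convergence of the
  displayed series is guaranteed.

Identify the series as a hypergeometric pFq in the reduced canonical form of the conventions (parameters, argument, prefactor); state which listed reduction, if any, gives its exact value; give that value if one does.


The series (x = 1/2) is 1F1: upper {1/5}, lower {-2/3}, prefactor -1/3. Verdict: none - at argument 1/2 the multisets {1/5} ; {-2/3} match no listed identity.

Key observation: from the first term -1/3: the running product (prefactor -1/3) telescopes to a rising factorial.
Step ratio: r(k) = (1/2) * (k+1/5) / [(k-2/3) (k+1)] - rational in k, leading ratio (1/2); with t_0 = -1/3, classification follows.


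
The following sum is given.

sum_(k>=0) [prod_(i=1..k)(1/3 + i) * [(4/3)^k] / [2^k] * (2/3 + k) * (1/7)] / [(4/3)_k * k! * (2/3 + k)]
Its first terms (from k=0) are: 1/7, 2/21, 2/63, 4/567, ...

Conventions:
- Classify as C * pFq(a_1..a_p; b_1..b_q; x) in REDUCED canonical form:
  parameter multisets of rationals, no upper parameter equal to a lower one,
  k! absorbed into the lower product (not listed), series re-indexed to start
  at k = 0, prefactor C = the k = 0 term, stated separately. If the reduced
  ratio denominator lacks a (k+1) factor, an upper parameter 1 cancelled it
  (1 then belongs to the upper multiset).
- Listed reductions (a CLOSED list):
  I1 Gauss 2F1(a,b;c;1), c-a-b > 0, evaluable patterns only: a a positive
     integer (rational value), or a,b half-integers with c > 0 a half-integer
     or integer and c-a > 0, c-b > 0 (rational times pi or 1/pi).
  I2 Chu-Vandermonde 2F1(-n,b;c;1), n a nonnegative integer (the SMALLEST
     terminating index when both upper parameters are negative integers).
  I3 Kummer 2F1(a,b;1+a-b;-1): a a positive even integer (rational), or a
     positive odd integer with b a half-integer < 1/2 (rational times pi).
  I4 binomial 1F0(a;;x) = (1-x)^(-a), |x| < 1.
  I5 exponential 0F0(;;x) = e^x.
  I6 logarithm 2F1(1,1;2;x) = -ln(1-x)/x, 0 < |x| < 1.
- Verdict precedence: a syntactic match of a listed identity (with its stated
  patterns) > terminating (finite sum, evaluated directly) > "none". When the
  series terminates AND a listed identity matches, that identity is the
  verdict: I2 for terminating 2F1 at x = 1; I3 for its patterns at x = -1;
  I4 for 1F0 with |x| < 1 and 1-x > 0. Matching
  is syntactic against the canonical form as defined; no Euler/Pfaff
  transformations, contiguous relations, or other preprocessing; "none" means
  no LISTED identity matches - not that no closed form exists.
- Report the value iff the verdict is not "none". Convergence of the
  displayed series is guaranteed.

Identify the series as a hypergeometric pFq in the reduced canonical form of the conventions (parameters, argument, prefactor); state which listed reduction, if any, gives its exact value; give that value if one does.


Reduced: x = 2/3, 0F0, upper = {-}, lower = {-}, C = 1/7. Verdict: the exponential series (I5) matches (the 0F0 exponential series at x = 2/3). Hence: (1/7) * e^(2/3).

The tell: x = (2/3) and the running product (prefactor 1/7) telescopes to a rising factorial.
Step ratio: r(k) = (2/3) * 1 / [(k+1)] - rational in k, leading ratio (2/3); with t_0 = 1/7, classification follows.


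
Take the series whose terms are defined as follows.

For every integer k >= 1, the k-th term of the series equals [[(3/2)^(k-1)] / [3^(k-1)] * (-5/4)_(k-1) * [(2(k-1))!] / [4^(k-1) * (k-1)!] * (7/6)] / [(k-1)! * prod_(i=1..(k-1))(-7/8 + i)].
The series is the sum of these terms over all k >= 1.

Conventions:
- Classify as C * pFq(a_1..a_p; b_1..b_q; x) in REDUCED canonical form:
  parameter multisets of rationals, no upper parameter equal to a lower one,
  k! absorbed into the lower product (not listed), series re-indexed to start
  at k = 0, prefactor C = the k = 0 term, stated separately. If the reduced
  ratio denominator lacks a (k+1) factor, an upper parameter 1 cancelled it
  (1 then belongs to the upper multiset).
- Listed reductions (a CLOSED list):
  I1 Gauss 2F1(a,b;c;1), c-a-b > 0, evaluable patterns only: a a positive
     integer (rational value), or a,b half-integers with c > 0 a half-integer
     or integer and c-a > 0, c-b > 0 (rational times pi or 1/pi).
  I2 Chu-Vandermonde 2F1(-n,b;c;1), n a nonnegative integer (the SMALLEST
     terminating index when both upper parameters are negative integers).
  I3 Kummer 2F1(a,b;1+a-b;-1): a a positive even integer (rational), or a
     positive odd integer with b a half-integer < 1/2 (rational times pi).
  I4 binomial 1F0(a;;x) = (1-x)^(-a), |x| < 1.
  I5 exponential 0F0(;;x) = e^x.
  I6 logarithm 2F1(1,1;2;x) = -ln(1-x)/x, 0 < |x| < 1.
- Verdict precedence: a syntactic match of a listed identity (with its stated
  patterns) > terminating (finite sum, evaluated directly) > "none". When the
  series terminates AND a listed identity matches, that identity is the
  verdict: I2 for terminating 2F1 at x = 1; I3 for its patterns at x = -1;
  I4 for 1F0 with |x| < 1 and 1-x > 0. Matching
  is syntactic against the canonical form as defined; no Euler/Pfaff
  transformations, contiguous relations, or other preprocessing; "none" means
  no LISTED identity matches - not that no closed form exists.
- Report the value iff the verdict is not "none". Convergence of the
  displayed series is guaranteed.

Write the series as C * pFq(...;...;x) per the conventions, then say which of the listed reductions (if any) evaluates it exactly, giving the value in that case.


Key observation: t_0 = 7/6 here, and the (2k)!/(4^k k!) block (C = 7/6, x = 1/2) is the Pochhammer (1/2)_k.
Adjacent-term ratio: r(k) = (1/2) * (k-5/4) (k+1/2) / [(k+1/8) (k+1)] - rational in k. x = (1/2); t_0 = 7/6; negate the roots.

Prefactor 7/6, argument 1/2: 2F1 with upper {-5/4, 1/2} over lower {1/8}. Verdict: none. No listed pattern accepts 2F1(-5/4, 1/2; 1/8; 1/2).
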